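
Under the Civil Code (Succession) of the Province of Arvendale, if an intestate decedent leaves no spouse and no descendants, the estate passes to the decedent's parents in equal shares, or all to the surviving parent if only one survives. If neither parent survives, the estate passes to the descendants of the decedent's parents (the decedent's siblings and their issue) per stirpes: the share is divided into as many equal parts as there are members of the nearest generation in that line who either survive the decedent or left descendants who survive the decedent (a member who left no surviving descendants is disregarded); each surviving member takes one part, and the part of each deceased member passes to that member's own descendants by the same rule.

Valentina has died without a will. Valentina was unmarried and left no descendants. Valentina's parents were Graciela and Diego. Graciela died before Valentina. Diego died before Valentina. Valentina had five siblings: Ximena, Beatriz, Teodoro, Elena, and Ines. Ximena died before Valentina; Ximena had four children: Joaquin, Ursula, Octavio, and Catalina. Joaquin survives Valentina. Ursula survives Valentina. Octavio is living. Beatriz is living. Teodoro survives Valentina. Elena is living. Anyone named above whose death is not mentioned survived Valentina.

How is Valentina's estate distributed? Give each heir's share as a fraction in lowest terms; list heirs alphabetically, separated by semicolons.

Beatriz 1/5; Catalina 1/20; Elena 1/5; Ines 1/5; Joaquin 1/20; Octavio 1/20; Teodoro 1/5; Ursula 1/20

Neither parent survives and there are no descendants, so the estate passes to Valentina's siblings and their issue per stirpes.
The estate is divided into 5 equal shares of 1/5 among Ximena, Beatriz, Teodoro, Elena, Ines.
Ximena predeceased; the 1/5 allotted to Ximena's branch passes to Ximena's issue by representation.
The 1/5 is divided into 4 equal shares of 1/20 among Joaquin, Ursula, Octavio, Catalina.
Joaquin is living and takes 1/20.
Ursula is living and takes 1/20.
Octavio is living and takes 1/20.
Catalina is living and takes 1/20.
Beatriz is living and takes 1/5.
Teodoro is living and takes 1/5.
Elena is living and takes 1/5.
Ines is living and takes 1/5.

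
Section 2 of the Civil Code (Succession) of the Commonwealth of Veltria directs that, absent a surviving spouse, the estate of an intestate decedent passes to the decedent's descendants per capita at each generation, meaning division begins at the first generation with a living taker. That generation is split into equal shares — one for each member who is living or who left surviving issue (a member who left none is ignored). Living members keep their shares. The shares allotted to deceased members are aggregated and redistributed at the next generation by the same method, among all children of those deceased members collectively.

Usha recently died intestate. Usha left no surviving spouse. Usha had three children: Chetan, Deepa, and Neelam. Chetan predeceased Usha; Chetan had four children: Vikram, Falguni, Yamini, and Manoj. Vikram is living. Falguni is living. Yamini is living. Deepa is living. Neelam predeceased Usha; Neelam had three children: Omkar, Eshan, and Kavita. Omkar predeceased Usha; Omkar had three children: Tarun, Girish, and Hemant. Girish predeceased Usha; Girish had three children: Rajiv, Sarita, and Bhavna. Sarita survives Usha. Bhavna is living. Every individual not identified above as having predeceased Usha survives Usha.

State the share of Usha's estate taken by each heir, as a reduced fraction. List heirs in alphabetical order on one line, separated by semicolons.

There is no surviving spouse, so the entire estate passes to Usha's descendants per capita at each generation.
At generation 1 (Chetan, Deepa, Neelam) there are 3 shares of (1)/3 = 1/3 each.
Living: Deepa — each takes 1/3.
Deceased: Chetan and Neelam. Their combined 2/3 is pooled and carried to generation 2.
At generation 2 (Vikram, Falguni, Yamini, Manoj, Omkar, Eshan, Kavita) there are 7 shares of (2/3)/7 = 2/21 each.
Living: Vikram, Falguni, Yamini, Manoj, Eshan, and Kavita — each takes 2/21.
Deceased: Omkar. That 2/21 share is carried to generation 3.
At generation 3 (Tarun, Girish, Hemant) there are 3 shares of (2/21)/3 = 2/63 each.
Living: Tarun and Hemant — each takes 2/63.
Deceased: Girish. That 2/63 share is carried to generation 4.
At generation 4 (Rajiv, Sarita, Bhavna) there are 3 shares of (2/63)/3 = 2/189 each.
Living: Rajiv, Sarita, and Bhavna — each takes 2/189.

Bhavna 2/189; Deepa 1/3; Eshan 2/21; Falguni 2/21; Hemant 2/63; Kavita 2/21; Manoj 2/21; Rajiv 2/189; Sarita 2/189; Tarun 2/63; Vikram 2/21; Yamini 2/21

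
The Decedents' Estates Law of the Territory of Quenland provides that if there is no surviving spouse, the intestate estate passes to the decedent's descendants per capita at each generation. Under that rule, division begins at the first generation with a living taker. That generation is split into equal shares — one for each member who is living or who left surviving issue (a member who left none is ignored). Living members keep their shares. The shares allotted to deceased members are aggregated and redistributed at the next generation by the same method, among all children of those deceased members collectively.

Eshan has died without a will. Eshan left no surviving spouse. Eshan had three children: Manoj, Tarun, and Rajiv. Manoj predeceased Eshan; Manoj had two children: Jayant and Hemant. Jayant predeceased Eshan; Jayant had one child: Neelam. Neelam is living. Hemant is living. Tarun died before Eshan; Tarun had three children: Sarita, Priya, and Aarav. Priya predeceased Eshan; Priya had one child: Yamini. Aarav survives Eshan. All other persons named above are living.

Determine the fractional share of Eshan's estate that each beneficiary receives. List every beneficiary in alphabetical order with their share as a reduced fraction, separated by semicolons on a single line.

Aarav 2/15; Hemant 2/15; Neelam 2/15; Rajiv 1/3; Sarita 2/15; Yamini 2/15

There is no surviving spouse, so the entire estate passes to Eshan's descendants per capita at each generation.
At generation 1 (Manoj, Tarun, Rajiv) there are 3 shares of (1)/3 = 1/3 each.
Living: Rajiv — each takes 1/3.
Deceased: Manoj and Tarun. Their combined 2/3 is pooled and carried to generation 2.
At generation 2 (Jayant, Hemant, Sarita, Priya, Aarav) there are 5 shares of (2/3)/5 = 2/15 each.
Living: Hemant, Sarita, and Aarav — each takes 2/15.
Deceased: Jayant and Priya. Their combined 4/15 is pooled and carried to generation 3.
At generation 3 (Neelam, Yamini) there are 2 shares of (4/15)/2 = 2/15 each.
Living: Neelam and Yamini — each takes 2/15.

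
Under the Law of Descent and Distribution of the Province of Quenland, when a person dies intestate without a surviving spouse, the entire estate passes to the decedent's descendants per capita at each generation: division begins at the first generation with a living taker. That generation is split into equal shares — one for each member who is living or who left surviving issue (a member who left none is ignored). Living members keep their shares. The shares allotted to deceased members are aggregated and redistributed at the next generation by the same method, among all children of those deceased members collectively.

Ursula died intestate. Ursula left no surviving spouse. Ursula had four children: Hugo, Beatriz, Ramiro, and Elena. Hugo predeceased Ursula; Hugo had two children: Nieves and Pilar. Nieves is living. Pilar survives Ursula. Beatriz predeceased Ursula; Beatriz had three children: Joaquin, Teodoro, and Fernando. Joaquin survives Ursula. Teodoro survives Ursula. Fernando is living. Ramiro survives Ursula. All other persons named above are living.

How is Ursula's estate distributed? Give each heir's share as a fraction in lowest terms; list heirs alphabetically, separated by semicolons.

There is no surviving spouse, so the entire estate passes to Ursula's descendants per capita at each generation.
At generation 1 (Hugo, Beatriz, Ramiro, Elena) there are 4 shares of (1)/4 = 1/4 each.
Living: Ramiro and Elena — each takes 1/4.
Deceased: Hugo and Beatriz. Their combined 1/2 is pooled and carried to generation 2.
At generation 2 (Nieves, Pilar, Joaquin, Teodoro, Fernando) there are 5 shares of (1/2)/5 = 1/10 each.
Living: Nieves, Pilar, Joaquin, Teodoro, and Fernando — each takes 1/10.

Elena 1/4; Fernando 1/10; Joaquin 1/10; Nieves 1/10; Pilar 1/10; Ramiro 1/4; Teodoro 1/10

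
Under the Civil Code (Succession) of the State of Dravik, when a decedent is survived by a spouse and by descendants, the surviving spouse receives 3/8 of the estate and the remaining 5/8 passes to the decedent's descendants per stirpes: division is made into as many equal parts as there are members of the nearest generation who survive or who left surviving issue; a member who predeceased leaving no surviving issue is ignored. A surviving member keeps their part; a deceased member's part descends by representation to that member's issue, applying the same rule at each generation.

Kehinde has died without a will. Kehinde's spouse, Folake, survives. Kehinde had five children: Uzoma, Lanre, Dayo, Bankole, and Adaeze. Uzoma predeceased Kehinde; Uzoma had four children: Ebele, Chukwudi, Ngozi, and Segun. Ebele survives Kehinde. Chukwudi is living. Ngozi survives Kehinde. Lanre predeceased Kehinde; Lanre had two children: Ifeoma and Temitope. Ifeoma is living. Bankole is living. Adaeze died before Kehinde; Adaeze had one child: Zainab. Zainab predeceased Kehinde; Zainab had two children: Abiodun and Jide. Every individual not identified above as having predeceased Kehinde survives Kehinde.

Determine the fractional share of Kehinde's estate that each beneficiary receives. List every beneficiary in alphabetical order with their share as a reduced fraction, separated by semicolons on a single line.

Folake, as surviving spouse, takes 3/8.
The remaining 5/8 passes to Kehinde's descendants per stirpes.
The 5/8 is divided into 5 equal shares of 1/8 among Uzoma, Lanre, Dayo, Bankole, Adaeze.
Uzoma predeceased; the 1/8 allotted to Uzoma's branch passes to Uzoma's issue by representation.
The 1/8 is divided into 4 equal shares of 1/32 among Ebele, Chukwudi, Ngozi, Segun.
Ebele is living and takes 1/32.
Chukwudi is living and takes 1/32.
Ngozi is living and takes 1/32.
Segun is living and takes 1/32.
Lanre predeceased; the 1/8 allotted to Lanre's branch passes to Lanre's issue by representation.
The 1/8 is divided into 2 equal shares of 1/16 among Ifeoma, Temitope.
Ifeoma is living and takes 1/16.
Temitope is living and takes 1/16.
Dayo is living and takes 1/8.
Bankole is living and takes 1/8.
Adaeze predeceased; the 1/8 allotted to Adaeze's branch passes to Adaeze's issue by representation.
Zainab's line is the sole branch at this level, so the full 1/8 passes to Zainab's issue by representation.
The 1/8 is divided into 2 equal shares of 1/16 among Abiodun, Jide.
Abiodun is living and takes 1/16.
Jide is living and takes 1/16.

Abiodun 1/16; Bankole 1/8; Chukwudi 1/32; Dayo 1/8; Ebele 1/32; Folake 3/8; Ifeoma 1/16; Jide 1/16; Ngozi 1/32; Segun 1/32; Temitope 1/16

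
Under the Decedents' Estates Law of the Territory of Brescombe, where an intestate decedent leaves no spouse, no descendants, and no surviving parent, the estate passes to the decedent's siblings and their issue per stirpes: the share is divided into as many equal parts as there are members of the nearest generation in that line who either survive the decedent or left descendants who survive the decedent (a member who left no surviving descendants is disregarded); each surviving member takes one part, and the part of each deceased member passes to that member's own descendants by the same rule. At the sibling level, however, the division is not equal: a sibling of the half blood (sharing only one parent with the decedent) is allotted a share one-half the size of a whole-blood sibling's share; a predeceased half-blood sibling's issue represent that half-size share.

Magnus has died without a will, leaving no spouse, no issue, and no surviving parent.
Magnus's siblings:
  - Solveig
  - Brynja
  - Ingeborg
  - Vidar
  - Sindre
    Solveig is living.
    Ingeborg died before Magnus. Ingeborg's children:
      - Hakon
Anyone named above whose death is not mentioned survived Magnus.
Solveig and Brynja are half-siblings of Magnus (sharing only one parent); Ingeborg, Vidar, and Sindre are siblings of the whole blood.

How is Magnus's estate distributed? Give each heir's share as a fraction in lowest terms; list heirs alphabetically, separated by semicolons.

Brynja 1/8; Hakon 1/4; Sindre 1/4; Solveig 1/8; Vidar 1/4

No spouse, descendants, or parent survives, so the estate passes to Magnus's siblings per stirpes.
Half-blood siblings count for one-half the weight of whole-blood siblings at the initial division.
Dividing 1 in proportion to weights (total weight 4): Solveig (weight 1/2) → 1/8; Brynja (weight 1/2) → 1/8; Ingeborg (weight 1) → 1/4; Vidar (weight 1) → 1/4; Sindre (weight 1) → 1/4.
Solveig is living and takes 1/8.
Brynja is living and takes 1/8.
Ingeborg predeceased; the 1/4 allotted to Ingeborg's branch passes to Ingeborg's issue by representation.
Hakon is the sole taker at this level and receives the full 1/4.
Vidar is living and takes 1/4.
Sindre is living and takes 1/4.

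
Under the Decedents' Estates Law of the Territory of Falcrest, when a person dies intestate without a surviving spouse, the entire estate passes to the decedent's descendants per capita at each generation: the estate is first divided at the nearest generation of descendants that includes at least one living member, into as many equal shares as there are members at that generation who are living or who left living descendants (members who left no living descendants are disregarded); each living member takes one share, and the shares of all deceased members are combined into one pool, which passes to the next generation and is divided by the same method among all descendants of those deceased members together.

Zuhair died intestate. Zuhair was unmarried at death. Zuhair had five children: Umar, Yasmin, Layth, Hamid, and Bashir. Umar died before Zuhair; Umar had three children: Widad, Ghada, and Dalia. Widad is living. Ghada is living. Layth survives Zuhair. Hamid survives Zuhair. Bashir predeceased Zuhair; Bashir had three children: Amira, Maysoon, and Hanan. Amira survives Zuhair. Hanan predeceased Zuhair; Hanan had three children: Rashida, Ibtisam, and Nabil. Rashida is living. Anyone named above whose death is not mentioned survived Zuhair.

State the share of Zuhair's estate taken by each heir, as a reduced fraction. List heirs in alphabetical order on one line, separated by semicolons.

Amira 1/15; Dalia 1/15; Ghada 1/15; Hamid 1/5; Ibtisam 1/45; Layth 1/5; Maysoon 1/15; Nabil 1/45; Rashida 1/45; Widad 1/15; Yasmin 1/5

There is no surviving spouse, so the entire estate passes to Zuhair's descendants per capita at each generation.
At generation 1 (Umar, Yasmin, Layth, Hamid, Bashir) there are 5 shares of (1)/5 = 1/5 each.
Living: Yasmin, Layth, and Hamid — each takes 1/5.
Deceased: Umar and Bashir. Their combined 2/5 is pooled and carried to generation 2.
At generation 2 (Widad, Ghada, Dalia, Amira, Maysoon, Hanan) there are 6 shares of (2/5)/6 = 1/15 each.
Living: Widad, Ghada, Dalia, Amira, and Maysoon — each takes 1/15.
Deceased: Hanan. That 1/15 share is carried to generation 3.
At generation 3 (Rashida, Ibtisam, Nabil) there are 3 shares of (1/15)/3 = 1/45 each.
Living: Rashida, Ibtisam, and Nabil — each takes 1/45.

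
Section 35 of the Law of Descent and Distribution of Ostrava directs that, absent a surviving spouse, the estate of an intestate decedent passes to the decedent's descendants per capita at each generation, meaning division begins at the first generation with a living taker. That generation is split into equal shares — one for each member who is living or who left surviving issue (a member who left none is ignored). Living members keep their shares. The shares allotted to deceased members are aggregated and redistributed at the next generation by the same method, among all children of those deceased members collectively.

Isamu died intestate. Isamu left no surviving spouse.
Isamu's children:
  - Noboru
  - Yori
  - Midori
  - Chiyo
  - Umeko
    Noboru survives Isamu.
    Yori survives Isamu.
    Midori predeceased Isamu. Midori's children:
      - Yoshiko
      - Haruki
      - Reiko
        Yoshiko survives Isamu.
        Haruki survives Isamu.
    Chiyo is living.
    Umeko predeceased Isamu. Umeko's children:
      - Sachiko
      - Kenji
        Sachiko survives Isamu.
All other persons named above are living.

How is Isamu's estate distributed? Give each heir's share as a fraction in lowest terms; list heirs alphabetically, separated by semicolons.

Chiyo 1/5; Haruki 2/25; Kenji 2/25; Noboru 1/5; Reiko 2/25; Sachiko 2/25; Yori 1/5; Yoshiko 2/25

There is no surviving spouse, so the entire estate passes to Isamu's descendants per capita at each generation.
At generation 1 (Noboru, Yori, Midori, Chiyo, Umeko) there are 5 shares of (1)/5 = 1/5 each.
Living: Noboru, Yori, and Chiyo — each takes 1/5.
Deceased: Midori and Umeko. Their combined 2/5 is pooled and carried to generation 2.
At generation 2 (Yoshiko, Haruki, Reiko, Sachiko, Kenji) there are 5 shares of (2/5)/5 = 2/25 each.
Living: Yoshiko, Haruki, Reiko, Sachiko, and Kenji — each takes 2/25.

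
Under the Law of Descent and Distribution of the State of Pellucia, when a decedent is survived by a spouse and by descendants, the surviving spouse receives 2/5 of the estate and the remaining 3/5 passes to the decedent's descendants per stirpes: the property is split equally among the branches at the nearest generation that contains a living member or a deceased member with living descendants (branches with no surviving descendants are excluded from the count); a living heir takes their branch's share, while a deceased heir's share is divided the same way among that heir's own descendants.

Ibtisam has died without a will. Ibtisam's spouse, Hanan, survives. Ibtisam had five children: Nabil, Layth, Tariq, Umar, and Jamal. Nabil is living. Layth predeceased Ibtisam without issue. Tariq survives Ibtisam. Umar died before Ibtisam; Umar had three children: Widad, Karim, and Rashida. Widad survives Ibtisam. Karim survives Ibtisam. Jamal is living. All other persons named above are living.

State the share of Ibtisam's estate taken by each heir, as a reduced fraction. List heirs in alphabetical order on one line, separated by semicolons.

Hanan 2/5; Jamal 3/20; Karim 1/20; Nabil 3/20; Rashida 1/20; Tariq 3/20; Widad 1/20

Hanan, as surviving spouse, takes 2/5.
The remaining 3/5 passes to Ibtisam's descendants per stirpes.
Layth left no surviving issue, so that branch lapses and is disregarded.
The 3/5 is divided into 4 equal shares of 3/20 among Nabil, Tariq, Umar, Jamal.
Nabil is living and takes 3/20.
Tariq is living and takes 3/20.
Umar predeceased; the 3/20 allotted to Umar's branch passes to Umar's issue by representation.
The 3/20 is divided into 3 equal shares of 1/20 among Widad, Karim, Rashida.
Widad is living and takes 1/20.
Karim is living and takes 1/20.
Rashida is living and takes 1/20.
Jamal is living and takes 3/20.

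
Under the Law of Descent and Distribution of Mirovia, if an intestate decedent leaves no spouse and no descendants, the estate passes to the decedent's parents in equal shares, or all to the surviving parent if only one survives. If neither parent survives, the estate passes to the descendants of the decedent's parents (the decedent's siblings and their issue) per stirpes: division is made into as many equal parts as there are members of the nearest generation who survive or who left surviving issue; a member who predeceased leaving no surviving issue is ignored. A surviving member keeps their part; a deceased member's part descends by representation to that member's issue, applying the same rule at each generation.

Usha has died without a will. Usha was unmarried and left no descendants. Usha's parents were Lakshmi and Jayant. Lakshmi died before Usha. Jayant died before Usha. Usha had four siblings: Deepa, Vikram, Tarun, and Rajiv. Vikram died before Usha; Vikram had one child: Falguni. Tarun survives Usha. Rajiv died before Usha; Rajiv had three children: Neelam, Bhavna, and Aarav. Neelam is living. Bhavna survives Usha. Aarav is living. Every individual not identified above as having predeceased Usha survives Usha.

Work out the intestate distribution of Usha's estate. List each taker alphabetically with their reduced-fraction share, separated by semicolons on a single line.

Neither parent survives and there are no descendants, so the estate passes to Usha's siblings and their issue per stirpes.
The estate is divided into 4 equal shares of 1/4 among Deepa, Vikram, Tarun, Rajiv.
Deepa is living and takes 1/4.
Vikram predeceased; the 1/4 allotted to Vikram's branch passes to Vikram's issue by representation.
Falguni is the sole taker at this level and receives the full 1/4.
Tarun is living and takes 1/4.
Rajiv predeceased; the 1/4 allotted to Rajiv's branch passes to Rajiv's issue by representation.
The 1/4 is divided into 3 equal shares of 1/12 among Neelam, Bhavna, Aarav.
Neelam is living and takes 1/12.
Bhavna is living and takes 1/12.
Aarav is living and takes 1/12.

Aarav 1/12; Bhavna 1/12; Deepa 1/4; Falguni 1/4; Neelam 1/12; Tarun 1/4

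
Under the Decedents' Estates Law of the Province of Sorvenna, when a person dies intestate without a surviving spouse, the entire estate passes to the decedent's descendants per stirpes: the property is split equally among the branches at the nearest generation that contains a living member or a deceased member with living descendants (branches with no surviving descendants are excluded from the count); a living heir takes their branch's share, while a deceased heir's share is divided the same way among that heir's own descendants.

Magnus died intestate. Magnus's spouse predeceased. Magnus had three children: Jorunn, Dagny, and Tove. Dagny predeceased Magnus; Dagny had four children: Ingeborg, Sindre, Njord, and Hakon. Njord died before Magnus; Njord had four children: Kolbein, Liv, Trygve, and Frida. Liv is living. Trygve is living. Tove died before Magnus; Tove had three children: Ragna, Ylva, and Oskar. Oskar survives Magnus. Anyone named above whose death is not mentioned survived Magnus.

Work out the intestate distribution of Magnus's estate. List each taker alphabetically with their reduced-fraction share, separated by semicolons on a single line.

There is no surviving spouse, so the entire estate passes to Magnus's descendants per stirpes.
The estate is divided into 3 equal shares of 1/3 among Jorunn, Dagny, Tove.
Jorunn is living and takes 1/3.
Dagny predeceased; the 1/3 allotted to Dagny's branch passes to Dagny's issue by representation.
The 1/3 is divided into 4 equal shares of 1/12 among Ingeborg, Sindre, Njord, Hakon.
Ingeborg is living and takes 1/12.
Sindre is living and takes 1/12.
Njord predeceased; the 1/12 allotted to Njord's branch passes to Njord's issue by representation.
The 1/12 is divided into 4 equal shares of 1/48 among Kolbein, Liv, Trygve, Frida.
Kolbein is living and takes 1/48.
Liv is living and takes 1/48.
Trygve is living and takes 1/48.
Frida is living and takes 1/48.
Hakon is living and takes 1/12.
Tove predeceased; the 1/3 allotted to Tove's branch passes to Tove's issue by representation.
The 1/3 is divided into 3 equal shares of 1/9 among Ragna, Ylva, Oskar.
Ragna is living and takes 1/9.
Ylva is living and takes 1/9.
Oskar is living and takes 1/9.

Frida 1/48; Hakon 1/12; Ingeborg 1/12; Jorunn 1/3; Kolbein 1/48; Liv 1/48; Oskar 1/9; Ragna 1/9; Sindre 1/12; Trygve 1/48; Ylva 1/9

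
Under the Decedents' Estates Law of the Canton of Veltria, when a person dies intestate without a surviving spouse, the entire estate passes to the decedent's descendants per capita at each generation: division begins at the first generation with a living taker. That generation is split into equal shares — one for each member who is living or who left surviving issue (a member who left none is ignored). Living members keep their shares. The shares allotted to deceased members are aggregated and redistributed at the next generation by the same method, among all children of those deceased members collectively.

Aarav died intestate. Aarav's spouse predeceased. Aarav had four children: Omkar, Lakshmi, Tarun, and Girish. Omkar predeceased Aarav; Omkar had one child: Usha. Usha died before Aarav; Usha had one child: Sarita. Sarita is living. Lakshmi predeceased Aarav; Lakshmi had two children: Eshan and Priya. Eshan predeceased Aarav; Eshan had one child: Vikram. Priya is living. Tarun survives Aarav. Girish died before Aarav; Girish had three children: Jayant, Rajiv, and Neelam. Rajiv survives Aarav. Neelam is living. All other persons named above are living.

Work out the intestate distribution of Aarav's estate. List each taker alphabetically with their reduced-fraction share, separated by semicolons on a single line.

Jayant 1/8; Neelam 1/8; Priya 1/8; Rajiv 1/8; Sarita 1/8; Tarun 1/4; Vikram 1/8

There is no surviving spouse, so the entire estate passes to Aarav's descendants per capita at each generation.
At generation 1 (Omkar, Lakshmi, Tarun, Girish) there are 4 shares of (1)/4 = 1/4 each.
Living: Tarun — each takes 1/4.
Deceased: Omkar, Lakshmi, and Girish. Their combined 3/4 is pooled and carried to generation 2.
At generation 2 (Usha, Eshan, Priya, Jayant, Rajiv, Neelam) there are 6 shares of (3/4)/6 = 1/8 each.
Living: Priya, Jayant, Rajiv, and Neelam — each takes 1/8.
Deceased: Usha and Eshan. Their combined 1/4 is pooled and carried to generation 3.
At generation 3 (Sarita, Vikram) there are 2 shares of (1/4)/2 = 1/8 each.
Living: Sarita and Vikram — each takes 1/8.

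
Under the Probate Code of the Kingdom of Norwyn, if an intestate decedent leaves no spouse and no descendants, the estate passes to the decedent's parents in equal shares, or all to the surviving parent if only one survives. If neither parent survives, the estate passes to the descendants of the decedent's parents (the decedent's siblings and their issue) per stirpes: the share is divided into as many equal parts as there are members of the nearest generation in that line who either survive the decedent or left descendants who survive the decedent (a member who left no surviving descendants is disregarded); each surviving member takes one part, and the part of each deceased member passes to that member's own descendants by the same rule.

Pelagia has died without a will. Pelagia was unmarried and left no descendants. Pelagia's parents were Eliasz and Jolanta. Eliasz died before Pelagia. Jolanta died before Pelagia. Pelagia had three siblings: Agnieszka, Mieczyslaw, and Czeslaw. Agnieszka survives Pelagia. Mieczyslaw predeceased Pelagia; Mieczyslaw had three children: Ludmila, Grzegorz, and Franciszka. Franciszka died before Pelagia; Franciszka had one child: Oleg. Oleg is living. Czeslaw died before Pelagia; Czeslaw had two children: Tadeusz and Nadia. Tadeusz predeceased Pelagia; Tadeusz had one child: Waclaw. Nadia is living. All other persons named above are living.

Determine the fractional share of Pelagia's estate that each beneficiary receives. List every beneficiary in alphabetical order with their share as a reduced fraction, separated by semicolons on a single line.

Neither parent survives and there are no descendants, so the estate passes to Pelagia's siblings and their issue per stirpes.
The estate is divided into 3 equal shares of 1/3 among Agnieszka, Mieczyslaw, Czeslaw.
Agnieszka is living and takes 1/3.
Mieczyslaw predeceased; the 1/3 allotted to Mieczyslaw's branch passes to Mieczyslaw's issue by representation.
The 1/3 is divided into 3 equal shares of 1/9 among Ludmila, Grzegorz, Franciszka.
Ludmila is living and takes 1/9.
Grzegorz is living and takes 1/9.
Franciszka predeceased; the 1/9 allotted to Franciszka's branch passes to Franciszka's issue by representation.
Oleg is the sole taker at this level and receives the full 1/9.
Czeslaw predeceased; the 1/3 allotted to Czeslaw's branch passes to Czeslaw's issue by representation.
The 1/3 is divided into 2 equal shares of 1/6 among Tadeusz, Nadia.
Tadeusz predeceased; the 1/6 allotted to Tadeusz's branch passes to Tadeusz's issue by representation.
Waclaw is the sole taker at this level and receives the full 1/6.
Nadia is living and takes 1/6.

Agnieszka 1/3; Grzegorz 1/9; Ludmila 1/9; Nadia 1/6; Oleg 1/9; Waclaw 1/6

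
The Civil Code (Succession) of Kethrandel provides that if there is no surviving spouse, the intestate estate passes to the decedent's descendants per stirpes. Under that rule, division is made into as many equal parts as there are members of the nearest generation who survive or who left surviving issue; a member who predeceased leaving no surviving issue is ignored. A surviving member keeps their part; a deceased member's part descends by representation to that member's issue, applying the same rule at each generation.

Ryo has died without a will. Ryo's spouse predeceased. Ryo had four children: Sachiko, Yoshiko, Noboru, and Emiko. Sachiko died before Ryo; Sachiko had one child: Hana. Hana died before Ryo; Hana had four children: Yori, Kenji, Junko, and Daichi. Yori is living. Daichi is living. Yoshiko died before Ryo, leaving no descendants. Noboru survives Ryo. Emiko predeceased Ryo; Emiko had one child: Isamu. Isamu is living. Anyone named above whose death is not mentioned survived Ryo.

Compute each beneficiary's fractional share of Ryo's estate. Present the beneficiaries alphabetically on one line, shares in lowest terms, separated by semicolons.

There is no surviving spouse, so the entire estate passes to Ryo's descendants per stirpes.
Yoshiko left no surviving issue, so that branch lapses and is disregarded.
The estate is divided into 3 equal shares of 1/3 among Sachiko, Noboru, Emiko.
Sachiko predeceased; the 1/3 allotted to Sachiko's branch passes to Sachiko's issue by representation.
Hana's line is the sole branch at this level, so the full 1/3 passes to Hana's issue by representation.
The 1/3 is divided into 4 equal shares of 1/12 among Yori, Kenji, Junko, Daichi.
Yori is living and takes 1/12.
Kenji is living and takes 1/12.
Junko is living and takes 1/12.
Daichi is living and takes 1/12.
Noboru is living and takes 1/3.
Emiko predeceased; the 1/3 allotted to Emiko's branch passes to Emiko's issue by representation.
Isamu is the sole taker at this level and receives the full 1/3.

Daichi 1/12; Isamu 1/3; Junko 1/12; Kenji 1/12; Noboru 1/3; Yori 1/12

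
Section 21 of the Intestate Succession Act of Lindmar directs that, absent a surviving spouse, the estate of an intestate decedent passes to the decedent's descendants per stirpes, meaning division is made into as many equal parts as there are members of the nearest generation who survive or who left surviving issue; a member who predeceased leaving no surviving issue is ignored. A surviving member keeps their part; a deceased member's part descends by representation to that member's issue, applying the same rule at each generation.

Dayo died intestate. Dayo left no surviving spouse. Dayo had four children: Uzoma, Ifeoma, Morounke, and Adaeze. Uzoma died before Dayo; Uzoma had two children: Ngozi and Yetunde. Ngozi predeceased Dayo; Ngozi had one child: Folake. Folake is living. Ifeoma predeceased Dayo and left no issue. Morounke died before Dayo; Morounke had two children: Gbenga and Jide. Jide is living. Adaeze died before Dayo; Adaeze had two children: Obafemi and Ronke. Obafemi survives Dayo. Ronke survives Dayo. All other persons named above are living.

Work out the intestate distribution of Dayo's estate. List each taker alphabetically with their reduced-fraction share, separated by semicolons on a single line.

Folake 1/6; Gbenga 1/6; Jide 1/6; Obafemi 1/6; Ronke 1/6; Yetunde 1/6

There is no surviving spouse, so the entire estate passes to Dayo's descendants per stirpes.
Ifeoma left no surviving issue, so that branch lapses and is disregarded.
The estate is divided into 3 equal shares of 1/3 among Uzoma, Morounke, Adaeze.
Uzoma predeceased; the 1/3 allotted to Uzoma's branch passes to Uzoma's issue by representation.
The 1/3 is divided into 2 equal shares of 1/6 among Ngozi, Yetunde.
Ngozi predeceased; the 1/6 allotted to Ngozi's branch passes to Ngozi's issue by representation.
Folake is the sole taker at this level and receives the full 1/6.
Yetunde is living and takes 1/6.
Morounke predeceased; the 1/3 allotted to Morounke's branch passes to Morounke's issue by representation.
The 1/3 is divided into 2 equal shares of 1/6 among Gbenga, Jide.
Gbenga is living and takes 1/6.
Jide is living and takes 1/6.
Adaeze predeceased; the 1/3 allotted to Adaeze's branch passes to Adaeze's issue by representation.
The 1/3 is divided into 2 equal shares of 1/6 among Obafemi, Ronke.
Obafemi is living and takes 1/6.
Ronke is living and takes 1/6.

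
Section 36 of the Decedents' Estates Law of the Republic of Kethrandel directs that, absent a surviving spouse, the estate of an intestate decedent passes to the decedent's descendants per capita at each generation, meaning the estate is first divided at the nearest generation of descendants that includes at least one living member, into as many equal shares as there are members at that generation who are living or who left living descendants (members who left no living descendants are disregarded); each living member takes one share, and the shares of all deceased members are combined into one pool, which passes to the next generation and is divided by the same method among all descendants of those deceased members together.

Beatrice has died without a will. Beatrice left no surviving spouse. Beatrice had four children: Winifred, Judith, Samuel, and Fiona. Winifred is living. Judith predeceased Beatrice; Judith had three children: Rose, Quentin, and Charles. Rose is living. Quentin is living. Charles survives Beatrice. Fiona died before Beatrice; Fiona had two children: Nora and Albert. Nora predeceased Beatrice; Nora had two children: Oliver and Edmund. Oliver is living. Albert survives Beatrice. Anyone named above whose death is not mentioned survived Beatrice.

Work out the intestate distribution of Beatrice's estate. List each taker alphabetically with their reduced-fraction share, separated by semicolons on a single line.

Albert 1/10; Charles 1/10; Edmund 1/20; Oliver 1/20; Quentin 1/10; Rose 1/10; Samuel 1/4; Winifred 1/4

There is no surviving spouse, so the entire estate passes to Beatrice's descendants per capita at each generation.
At generation 1 (Winifred, Judith, Samuel, Fiona) there are 4 shares of (1)/4 = 1/4 each.
Living: Winifred and Samuel — each takes 1/4.
Deceased: Judith and Fiona. Their combined 1/2 is pooled and carried to generation 2.
At generation 2 (Rose, Quentin, Charles, Nora, Albert) there are 5 shares of (1/2)/5 = 1/10 each.
Living: Rose, Quentin, Charles, and Albert — each takes 1/10.
Deceased: Nora. That 1/10 share is carried to generation 3.
At generation 3 (Oliver, Edmund) there are 2 shares of (1/10)/2 = 1/20 each.
Living: Oliver and Edmund — each takes 1/20.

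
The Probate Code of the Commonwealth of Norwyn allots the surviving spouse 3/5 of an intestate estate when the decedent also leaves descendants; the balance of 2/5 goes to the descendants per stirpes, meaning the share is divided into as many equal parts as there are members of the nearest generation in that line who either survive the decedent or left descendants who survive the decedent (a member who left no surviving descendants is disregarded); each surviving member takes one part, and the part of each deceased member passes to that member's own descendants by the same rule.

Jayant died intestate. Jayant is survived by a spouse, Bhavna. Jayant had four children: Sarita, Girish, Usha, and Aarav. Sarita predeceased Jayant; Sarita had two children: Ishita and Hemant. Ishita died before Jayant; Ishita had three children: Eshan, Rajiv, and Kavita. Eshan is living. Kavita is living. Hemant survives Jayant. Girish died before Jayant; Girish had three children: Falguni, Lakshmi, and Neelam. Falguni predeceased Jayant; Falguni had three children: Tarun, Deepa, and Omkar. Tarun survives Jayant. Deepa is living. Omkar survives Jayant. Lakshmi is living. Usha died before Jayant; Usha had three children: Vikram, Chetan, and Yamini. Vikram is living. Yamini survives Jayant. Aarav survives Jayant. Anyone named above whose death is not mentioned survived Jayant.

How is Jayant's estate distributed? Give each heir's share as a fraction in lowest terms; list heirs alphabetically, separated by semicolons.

Bhavna, as surviving spouse, takes 3/5.
The remaining 2/5 passes to Jayant's descendants per stirpes.
The 2/5 is divided into 4 equal shares of 1/10 among Sarita, Girish, Usha, Aarav.
Sarita predeceased; the 1/10 allotted to Sarita's branch passes to Sarita's issue by representation.
The 1/10 is divided into 2 equal shares of 1/20 among Ishita, Hemant.
Ishita predeceased; the 1/20 allotted to Ishita's branch passes to Ishita's issue by representation.
The 1/20 is divided into 3 equal shares of 1/60 among Eshan, Rajiv, Kavita.
Eshan is living and takes 1/60.
Rajiv is living and takes 1/60.
Kavita is living and takes 1/60.
Hemant is living and takes 1/20.
Girish predeceased; the 1/10 allotted to Girish's branch passes to Girish's issue by representation.
The 1/10 is divided into 3 equal shares of 1/30 among Falguni, Lakshmi, Neelam.
Falguni predeceased; the 1/30 allotted to Falguni's branch passes to Falguni's issue by representation.
The 1/30 is divided into 3 equal shares of 1/90 among Tarun, Deepa, Omkar.
Tarun is living and takes 1/90.
Deepa is living and takes 1/90.
Omkar is living and takes 1/90.
Lakshmi is living and takes 1/30.
Neelam is living and takes 1/30.
Usha predeceased; the 1/10 allotted to Usha's branch passes to Usha's issue by representation.
The 1/10 is divided into 3 equal shares of 1/30 among Vikram, Chetan, Yamini.
Vikram is living and takes 1/30.
Chetan is living and takes 1/30.
Yamini is living and takes 1/30.
Aarav is living and takes 1/10.

Aarav 1/10; Bhavna 3/5; Chetan 1/30; Deepa 1/90; Eshan 1/60; Hemant 1/20; Kavita 1/60; Lakshmi 1/30; Neelam 1/30; Omkar 1/90; Rajiv 1/60; Tarun 1/90; Vikram 1/30; Yamini 1/30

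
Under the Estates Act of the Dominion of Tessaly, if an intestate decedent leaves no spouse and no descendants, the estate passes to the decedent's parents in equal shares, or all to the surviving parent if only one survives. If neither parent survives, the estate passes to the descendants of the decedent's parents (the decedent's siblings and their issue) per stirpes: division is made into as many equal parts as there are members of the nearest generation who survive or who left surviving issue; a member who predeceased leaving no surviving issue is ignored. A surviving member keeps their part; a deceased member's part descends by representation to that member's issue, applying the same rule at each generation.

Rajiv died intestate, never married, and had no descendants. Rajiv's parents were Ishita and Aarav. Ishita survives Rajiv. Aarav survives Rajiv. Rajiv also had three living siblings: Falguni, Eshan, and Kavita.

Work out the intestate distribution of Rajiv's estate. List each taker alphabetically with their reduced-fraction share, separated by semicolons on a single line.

Both parents survive, so Ishita and Aarav each take 1/2. The siblings take nothing because a surviving parent has priority.

Aarav 1/2; Ishita 1/2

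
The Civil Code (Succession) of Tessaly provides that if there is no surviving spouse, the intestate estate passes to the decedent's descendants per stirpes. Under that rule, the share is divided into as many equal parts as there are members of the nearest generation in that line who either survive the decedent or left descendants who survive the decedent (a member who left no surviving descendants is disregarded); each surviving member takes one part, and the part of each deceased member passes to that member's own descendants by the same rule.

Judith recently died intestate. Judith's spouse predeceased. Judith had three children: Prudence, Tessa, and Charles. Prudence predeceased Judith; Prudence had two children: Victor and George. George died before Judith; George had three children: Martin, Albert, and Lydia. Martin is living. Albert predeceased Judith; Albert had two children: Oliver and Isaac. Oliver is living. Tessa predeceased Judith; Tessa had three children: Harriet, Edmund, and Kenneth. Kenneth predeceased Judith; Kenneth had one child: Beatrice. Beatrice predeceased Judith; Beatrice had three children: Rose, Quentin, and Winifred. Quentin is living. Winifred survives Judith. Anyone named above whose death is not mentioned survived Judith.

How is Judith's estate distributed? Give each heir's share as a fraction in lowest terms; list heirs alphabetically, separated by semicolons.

There is no surviving spouse, so the entire estate passes to Judith's descendants per stirpes.
The estate is divided into 3 equal shares of 1/3 among Prudence, Tessa, Charles.
Prudence predeceased; the 1/3 allotted to Prudence's branch passes to Prudence's issue by representation.
The 1/3 is divided into 2 equal shares of 1/6 among Victor, George.
Victor is living and takes 1/6.
George predeceased; the 1/6 allotted to George's branch passes to George's issue by representation.
The 1/6 is divided into 3 equal shares of 1/18 among Martin, Albert, Lydia.
Martin is living and takes 1/18.
Albert predeceased; the 1/18 allotted to Albert's branch passes to Albert's issue by representation.
The 1/18 is divided into 2 equal shares of 1/36 among Oliver, Isaac.
Oliver is living and takes 1/36.
Isaac is living and takes 1/36.
Lydia is living and takes 1/18.
Tessa predeceased; the 1/3 allotted to Tessa's branch passes to Tessa's issue by representation.
The 1/3 is divided into 3 equal shares of 1/9 among Harriet, Edmund, Kenneth.
Harriet is living and takes 1/9.
Edmund is living and takes 1/9.
Kenneth predeceased; the 1/9 allotted to Kenneth's branch passes to Kenneth's issue by representation.
Beatrice's line is the sole branch at this level, so the full 1/9 passes to Beatrice's issue by representation.
The 1/9 is divided into 3 equal shares of 1/27 among Rose, Quentin, Winifred.
Rose is living and takes 1/27.
Quentin is living and takes 1/27.
Winifred is living and takes 1/27.
Charles is living and takes 1/3.

Charles 1/3; Edmund 1/9; Harriet 1/9; Isaac 1/36; Lydia 1/18; Martin 1/18; Oliver 1/36; Quentin 1/27; Rose 1/27; Victor 1/6; Winifred 1/27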